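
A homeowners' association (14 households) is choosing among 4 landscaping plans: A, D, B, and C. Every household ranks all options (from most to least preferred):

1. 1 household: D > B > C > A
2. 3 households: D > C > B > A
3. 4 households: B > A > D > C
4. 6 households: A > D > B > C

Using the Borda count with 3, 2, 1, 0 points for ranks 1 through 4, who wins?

A: 1·0 + 3·0 + 4·2 + 6·3 = 26
D: 1·3 + 3·3 + 4·1 + 6·2 = 28
B: 1·2 + 3·1 + 4·3 + 6·1 = 23
C: 1·1 + 3·2 + 4·0 + 6·0 = 7
D has the highest Borda score (28).

D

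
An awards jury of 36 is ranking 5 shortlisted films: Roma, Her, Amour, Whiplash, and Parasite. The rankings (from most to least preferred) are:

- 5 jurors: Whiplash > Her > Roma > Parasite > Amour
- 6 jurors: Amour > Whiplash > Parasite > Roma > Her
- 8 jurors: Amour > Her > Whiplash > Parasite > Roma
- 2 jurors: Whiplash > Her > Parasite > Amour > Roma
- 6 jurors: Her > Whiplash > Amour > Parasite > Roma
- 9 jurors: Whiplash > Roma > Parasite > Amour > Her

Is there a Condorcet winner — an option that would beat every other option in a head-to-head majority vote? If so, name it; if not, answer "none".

Whiplash

Whiplash vs Roma: 36–0 for Whiplash.
Whiplash vs Her: 22–14 for Whiplash.
Whiplash vs Amour: 22–14 for Whiplash.
Whiplash vs Parasite: 36–0 for Whiplash.
Whiplash beats every other option head-to-head.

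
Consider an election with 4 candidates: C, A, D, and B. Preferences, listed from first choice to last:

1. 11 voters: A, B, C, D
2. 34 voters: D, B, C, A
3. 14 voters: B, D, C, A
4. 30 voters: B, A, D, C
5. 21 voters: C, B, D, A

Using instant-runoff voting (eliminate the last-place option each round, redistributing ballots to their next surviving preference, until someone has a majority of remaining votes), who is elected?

Round 1: C 21, A 11, D 34, B 44. Eliminate A.
Round 2: C 21, D 34, B 55. Eliminate C.
Round 3: D 34, B 76. B has a majority.

B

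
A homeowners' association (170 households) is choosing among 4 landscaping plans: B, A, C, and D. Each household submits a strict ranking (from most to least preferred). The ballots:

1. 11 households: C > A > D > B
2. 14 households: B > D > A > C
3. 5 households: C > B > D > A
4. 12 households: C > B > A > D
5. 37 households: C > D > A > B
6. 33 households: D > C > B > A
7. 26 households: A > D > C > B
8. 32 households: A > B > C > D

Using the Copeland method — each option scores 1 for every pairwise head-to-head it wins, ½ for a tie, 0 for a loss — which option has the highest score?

B: loses to A, C, and D → score 0.
A: beats B; loses to C and D → score 1.
C: beats B, A, and D → score 3.
D: beats B and A; loses to C → score 2.
C has the best pairwise record.

C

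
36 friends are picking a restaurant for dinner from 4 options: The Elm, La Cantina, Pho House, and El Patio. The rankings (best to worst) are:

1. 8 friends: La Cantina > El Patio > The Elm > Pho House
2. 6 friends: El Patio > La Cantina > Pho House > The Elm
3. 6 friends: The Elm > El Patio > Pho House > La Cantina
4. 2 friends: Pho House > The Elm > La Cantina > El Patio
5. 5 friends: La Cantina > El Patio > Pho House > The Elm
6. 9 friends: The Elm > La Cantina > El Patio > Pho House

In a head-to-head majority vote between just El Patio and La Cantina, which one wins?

Voters preferring El Patio to La Cantina: 12; preferring La Cantina to El Patio: 24.
La Cantina wins the head-to-head.

La Cantina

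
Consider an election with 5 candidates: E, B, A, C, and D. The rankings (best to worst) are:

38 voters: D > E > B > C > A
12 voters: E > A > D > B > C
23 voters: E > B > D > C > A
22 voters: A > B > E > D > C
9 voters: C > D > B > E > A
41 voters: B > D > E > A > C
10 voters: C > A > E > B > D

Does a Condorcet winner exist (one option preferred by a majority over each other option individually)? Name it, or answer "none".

none

Checking pairwise contests:
D beats E 88–67.
E beats B 83–72.
E beats A 123–32.
E beats C 136–19.
B beats D 96–59.
Every option loses at least one head-to-head, so there is no Condorcet winner.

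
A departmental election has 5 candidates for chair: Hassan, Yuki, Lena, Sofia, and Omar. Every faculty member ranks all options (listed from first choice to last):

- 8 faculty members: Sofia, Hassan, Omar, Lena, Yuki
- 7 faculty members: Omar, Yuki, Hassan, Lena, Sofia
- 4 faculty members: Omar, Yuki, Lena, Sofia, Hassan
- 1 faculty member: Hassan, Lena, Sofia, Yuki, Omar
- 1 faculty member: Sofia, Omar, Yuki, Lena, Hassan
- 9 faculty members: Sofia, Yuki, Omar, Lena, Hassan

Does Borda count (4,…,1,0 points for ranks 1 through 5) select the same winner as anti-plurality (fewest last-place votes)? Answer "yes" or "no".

Borda — scores: Hassan 42, Yuki 63, Lena 36, Sofia 78, Omar 81. Winner: Omar.
Anti-plurality — last-place votes: Hassan 14, Yuki 8, Lena 0, Sofia 7, Omar 1. Winner: Lena.
The two methods disagree.

no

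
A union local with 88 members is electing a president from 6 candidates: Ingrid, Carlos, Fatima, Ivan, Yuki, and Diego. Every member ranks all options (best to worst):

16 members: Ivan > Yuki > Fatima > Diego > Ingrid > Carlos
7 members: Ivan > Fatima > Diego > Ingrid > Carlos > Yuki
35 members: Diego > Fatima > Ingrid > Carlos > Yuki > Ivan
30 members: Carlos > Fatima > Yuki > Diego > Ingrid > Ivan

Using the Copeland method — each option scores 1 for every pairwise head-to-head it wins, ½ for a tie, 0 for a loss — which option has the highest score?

Fatima

Ingrid: beats Carlos and Ivan; loses to Fatima, Yuki, and Diego → score 2.
Carlos: beats Ivan and Yuki; loses to Ingrid, Fatima, and Diego → score 2.
Fatima: beats Ingrid, Carlos, Ivan, Yuki, and Diego → score 5.
Ivan: loses to Ingrid, Carlos, Fatima, Yuki, and Diego → score 0.
Yuki: beats Ingrid, Ivan, and Diego; loses to Carlos and Fatima → score 3.
Diego: beats Ingrid, Carlos, and Ivan; loses to Fatima and Yuki → score 3.
Fatima has the best pairwise record.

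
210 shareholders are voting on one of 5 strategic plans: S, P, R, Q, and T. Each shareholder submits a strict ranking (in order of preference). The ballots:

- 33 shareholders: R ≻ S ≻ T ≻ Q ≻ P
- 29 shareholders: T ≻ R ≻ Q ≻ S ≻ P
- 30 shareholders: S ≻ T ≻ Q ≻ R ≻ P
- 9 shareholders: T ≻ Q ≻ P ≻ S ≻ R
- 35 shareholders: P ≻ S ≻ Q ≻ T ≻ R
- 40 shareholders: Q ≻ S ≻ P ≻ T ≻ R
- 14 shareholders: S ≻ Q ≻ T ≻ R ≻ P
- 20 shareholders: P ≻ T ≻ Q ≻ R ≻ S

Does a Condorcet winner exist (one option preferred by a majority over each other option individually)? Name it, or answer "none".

S vs P: 146–64 for S.
S vs R: 128–82 for S.
S vs Q: 112–98 for S.
S vs T: 152–58 for S.
S beats every other option head-to-head.

S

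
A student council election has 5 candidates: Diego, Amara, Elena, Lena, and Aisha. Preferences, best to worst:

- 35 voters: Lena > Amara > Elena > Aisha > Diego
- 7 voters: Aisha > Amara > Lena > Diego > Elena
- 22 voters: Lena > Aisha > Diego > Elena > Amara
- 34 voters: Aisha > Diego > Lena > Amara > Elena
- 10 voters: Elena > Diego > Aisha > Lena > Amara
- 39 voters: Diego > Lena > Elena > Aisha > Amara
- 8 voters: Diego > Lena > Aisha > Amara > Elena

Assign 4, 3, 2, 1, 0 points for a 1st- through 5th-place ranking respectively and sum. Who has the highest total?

Lena

Diego: 35·0 + 7·1 + 22·2 + 34·3 + 10·3 + 39·4 + 8·4 = 371
Amara: 35·3 + 7·3 + 22·0 + 34·1 + 10·0 + 39·0 + 8·1 = 168
Elena: 35·2 + 7·0 + 22·1 + 34·0 + 10·4 + 39·2 + 8·0 = 210
Lena: 35·4 + 7·2 + 22·4 + 34·2 + 10·1 + 39·3 + 8·3 = 461
Aisha: 35·1 + 7·4 + 22·3 + 34·4 + 10·2 + 39·1 + 8·2 = 340
Lena has the highest Borda score (461).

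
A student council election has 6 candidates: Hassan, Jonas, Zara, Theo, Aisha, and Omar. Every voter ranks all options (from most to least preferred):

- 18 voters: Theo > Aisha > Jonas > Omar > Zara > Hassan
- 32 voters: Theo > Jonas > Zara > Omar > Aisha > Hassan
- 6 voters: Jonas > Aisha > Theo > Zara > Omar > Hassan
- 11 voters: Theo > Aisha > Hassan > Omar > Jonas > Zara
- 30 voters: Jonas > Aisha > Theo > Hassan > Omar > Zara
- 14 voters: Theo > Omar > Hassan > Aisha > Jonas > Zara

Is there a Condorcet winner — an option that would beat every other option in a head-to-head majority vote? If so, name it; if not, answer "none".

Theo

Theo vs Hassan: 111–0 for Theo.
Theo vs Jonas: 75–36 for Theo.
Theo vs Zara: 111–0 for Theo.
Theo vs Aisha: 75–36 for Theo.
Theo vs Omar: 111–0 for Theo.
Theo beats every other option head-to-head.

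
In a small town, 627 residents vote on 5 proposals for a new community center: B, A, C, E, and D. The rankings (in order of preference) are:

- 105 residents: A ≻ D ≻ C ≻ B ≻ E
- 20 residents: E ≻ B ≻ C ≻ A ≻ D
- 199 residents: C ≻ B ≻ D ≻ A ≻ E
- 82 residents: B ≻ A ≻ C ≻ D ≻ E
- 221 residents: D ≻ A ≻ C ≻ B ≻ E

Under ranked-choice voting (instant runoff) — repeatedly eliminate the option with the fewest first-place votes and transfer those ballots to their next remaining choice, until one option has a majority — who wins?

Round 1: B 82, A 105, C 199, E 20, D 221. Eliminate E.
Round 2: B 102, A 105, C 199, D 221. Eliminate B.
Round 3: A 187, C 219, D 221. Eliminate A.
Round 4: C 301, D 326. D has a majority.

D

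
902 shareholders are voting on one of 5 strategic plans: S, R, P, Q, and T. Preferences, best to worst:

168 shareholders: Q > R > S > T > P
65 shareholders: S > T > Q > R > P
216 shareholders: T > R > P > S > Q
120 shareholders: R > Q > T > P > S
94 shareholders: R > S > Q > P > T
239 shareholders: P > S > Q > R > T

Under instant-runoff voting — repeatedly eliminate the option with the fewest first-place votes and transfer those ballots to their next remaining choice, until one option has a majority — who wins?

R

Round 1: S 65, R 214, P 239, Q 168, T 216. Eliminate S.
Round 2: R 214, P 239, Q 168, T 281. Eliminate Q.
Round 3: R 382, P 239, T 281. Eliminate P.
Round 4: R 621, T 281. R has a majority.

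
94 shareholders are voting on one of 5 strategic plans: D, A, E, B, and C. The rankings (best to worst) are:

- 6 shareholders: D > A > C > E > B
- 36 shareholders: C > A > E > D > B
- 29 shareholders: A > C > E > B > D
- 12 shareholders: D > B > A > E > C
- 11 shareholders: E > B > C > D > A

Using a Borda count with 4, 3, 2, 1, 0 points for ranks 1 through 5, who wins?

D: 6·4 + 36·1 + 29·0 + 12·4 + 11·1 = 119
A: 6·3 + 36·3 + 29·4 + 12·2 + 11·0 = 266
E: 6·1 + 36·2 + 29·2 + 12·1 + 11·4 = 192
B: 6·0 + 36·0 + 29·1 + 12·3 + 11·3 = 98
C: 6·2 + 36·4 + 29·3 + 12·0 + 11·2 = 265
A has the highest Borda score (266).

A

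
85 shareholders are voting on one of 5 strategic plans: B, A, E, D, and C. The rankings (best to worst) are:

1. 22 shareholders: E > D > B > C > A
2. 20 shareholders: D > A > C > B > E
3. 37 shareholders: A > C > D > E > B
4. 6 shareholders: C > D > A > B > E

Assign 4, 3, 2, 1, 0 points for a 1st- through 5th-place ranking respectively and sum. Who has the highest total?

D

B: 22·2 + 20·1 + 37·0 + 6·1 = 70
A: 22·0 + 20·3 + 37·4 + 6·2 = 220
E: 22·4 + 20·0 + 37·1 + 6·0 = 125
D: 22·3 + 20·4 + 37·2 + 6·3 = 238
C: 22·1 + 20·2 + 37·3 + 6·4 = 197
D has the highest Borda score (238).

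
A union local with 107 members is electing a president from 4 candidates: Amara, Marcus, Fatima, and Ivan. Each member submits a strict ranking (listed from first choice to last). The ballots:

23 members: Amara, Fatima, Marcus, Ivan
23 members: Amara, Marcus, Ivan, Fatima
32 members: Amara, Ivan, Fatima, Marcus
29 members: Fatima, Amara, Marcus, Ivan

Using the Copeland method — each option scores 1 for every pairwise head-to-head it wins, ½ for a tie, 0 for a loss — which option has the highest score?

Amara

Amara: beats Marcus, Fatima, and Ivan → score 3.
Marcus: beats Ivan; loses to Amara and Fatima → score 1.
Fatima: beats Marcus; loses to Amara and Ivan → score 1.
Ivan: beats Fatima; loses to Amara and Marcus → score 1.
Amara has the best pairwise record.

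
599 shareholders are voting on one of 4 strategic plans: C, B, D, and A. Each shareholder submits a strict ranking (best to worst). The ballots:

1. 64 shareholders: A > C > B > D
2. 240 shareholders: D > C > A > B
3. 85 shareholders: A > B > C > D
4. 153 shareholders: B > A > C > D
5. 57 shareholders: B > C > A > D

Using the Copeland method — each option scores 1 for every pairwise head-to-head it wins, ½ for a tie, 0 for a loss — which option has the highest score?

A

C: beats B and D; loses to A → score 2.
B: beats D; loses to C and A → score 1.
D: loses to C, B, and A → score 0.
A: beats C, B, and D → score 3.
A has the best pairwise record.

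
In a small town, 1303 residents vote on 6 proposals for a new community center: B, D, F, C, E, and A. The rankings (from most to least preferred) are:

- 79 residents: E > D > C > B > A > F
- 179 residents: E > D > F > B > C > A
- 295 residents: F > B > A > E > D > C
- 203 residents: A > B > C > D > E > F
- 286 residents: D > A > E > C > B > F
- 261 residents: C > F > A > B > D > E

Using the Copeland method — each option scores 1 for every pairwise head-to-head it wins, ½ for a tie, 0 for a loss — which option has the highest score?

B: beats D, C, and E; loses to F and A → score 3.
D: beats F, C, and E; loses to B and A → score 3.
F: beats B and A; loses to D, C, and E → score 2.
C: beats F; loses to B, D, E, and A → score 1.
E: beats F and C; loses to B, D, and A → score 2.
A: beats B, D, C, and E; loses to F → score 4.
A has the best pairwise record.

A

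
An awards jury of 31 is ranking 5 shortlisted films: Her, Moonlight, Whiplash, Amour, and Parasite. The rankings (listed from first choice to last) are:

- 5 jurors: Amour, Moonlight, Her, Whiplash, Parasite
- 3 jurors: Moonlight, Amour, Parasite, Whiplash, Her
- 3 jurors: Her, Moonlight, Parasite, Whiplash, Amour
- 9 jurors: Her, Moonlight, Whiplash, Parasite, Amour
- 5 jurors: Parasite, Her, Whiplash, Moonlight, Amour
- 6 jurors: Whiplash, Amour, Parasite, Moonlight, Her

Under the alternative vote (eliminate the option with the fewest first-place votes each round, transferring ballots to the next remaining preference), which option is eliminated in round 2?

Parasite

Round 1: Her 12, Moonlight 3, Whiplash 6, Amour 5, Parasite 5. Eliminate Moonlight.
Round 2: Her 12, Whiplash 6, Amour 8, Parasite 5. Eliminate Parasite.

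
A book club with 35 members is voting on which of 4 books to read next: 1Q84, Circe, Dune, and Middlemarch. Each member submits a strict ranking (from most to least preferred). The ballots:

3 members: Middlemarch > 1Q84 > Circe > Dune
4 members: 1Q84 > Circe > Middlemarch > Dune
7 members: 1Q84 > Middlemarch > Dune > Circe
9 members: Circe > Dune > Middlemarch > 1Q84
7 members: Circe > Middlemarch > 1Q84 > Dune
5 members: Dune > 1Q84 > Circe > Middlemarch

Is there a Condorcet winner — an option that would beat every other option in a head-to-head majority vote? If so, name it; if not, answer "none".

Checking pairwise contests:
Middlemarch beats 1Q84 19–16.
1Q84 beats Circe 19–16.
1Q84 beats Dune 21–14.
Circe beats Middlemarch 25–10.
Every option loses at least one head-to-head, so there is no Condorcet winner.

none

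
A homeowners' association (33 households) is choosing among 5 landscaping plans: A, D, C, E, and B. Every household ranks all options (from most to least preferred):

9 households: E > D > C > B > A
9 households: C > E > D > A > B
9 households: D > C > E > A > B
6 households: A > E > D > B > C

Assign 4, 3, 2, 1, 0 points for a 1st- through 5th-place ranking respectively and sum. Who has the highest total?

A: 9·0 + 9·1 + 9·1 + 6·4 = 42
D: 9·3 + 9·2 + 9·4 + 6·2 = 93
C: 9·2 + 9·4 + 9·3 + 6·0 = 81
E: 9·4 + 9·3 + 9·2 + 6·3 = 99
B: 9·1 + 9·0 + 9·0 + 6·1 = 15
E has the highest Borda score (99).

E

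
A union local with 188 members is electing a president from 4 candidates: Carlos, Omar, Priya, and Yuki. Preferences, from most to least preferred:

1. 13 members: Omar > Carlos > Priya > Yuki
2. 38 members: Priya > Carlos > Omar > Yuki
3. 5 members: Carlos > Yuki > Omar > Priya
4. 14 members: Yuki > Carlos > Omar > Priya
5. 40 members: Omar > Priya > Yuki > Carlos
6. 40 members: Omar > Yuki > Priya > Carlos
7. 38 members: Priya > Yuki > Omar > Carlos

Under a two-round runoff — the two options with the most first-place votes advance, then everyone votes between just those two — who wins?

Round 1 first-place votes: Carlos 5, Omar 93, Priya 76, Yuki 14.
Omar and Priya advance.
Runoff: Omar is preferred to Priya by 112 voters; Priya by 76.
Omar wins the runoff.

Omar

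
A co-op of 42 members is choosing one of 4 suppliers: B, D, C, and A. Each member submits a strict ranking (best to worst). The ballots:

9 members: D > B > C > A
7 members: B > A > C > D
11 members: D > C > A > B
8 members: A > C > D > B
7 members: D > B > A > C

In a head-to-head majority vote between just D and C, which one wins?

D

Voters preferring D to C: 27; preferring C to D: 15.
D wins the head-to-head.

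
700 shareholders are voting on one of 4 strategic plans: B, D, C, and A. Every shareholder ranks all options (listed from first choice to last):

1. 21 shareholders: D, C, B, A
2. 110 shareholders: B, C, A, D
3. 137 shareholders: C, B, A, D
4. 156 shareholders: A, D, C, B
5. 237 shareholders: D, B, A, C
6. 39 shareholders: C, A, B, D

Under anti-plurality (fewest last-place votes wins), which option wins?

Last-place votes: B 156, D 286, C 237, A 21.
A is ranked last by the fewest voters, so A wins.

A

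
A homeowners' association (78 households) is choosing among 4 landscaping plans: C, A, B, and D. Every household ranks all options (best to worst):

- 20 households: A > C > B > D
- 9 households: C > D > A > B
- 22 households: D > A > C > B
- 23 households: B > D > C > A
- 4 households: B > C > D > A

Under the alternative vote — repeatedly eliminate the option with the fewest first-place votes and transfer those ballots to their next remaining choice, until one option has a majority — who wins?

B

Round 1: C 9, A 20, B 27, D 22. Eliminate C.
Round 2: A 20, B 27, D 31. Eliminate A.
Round 3: B 47, D 31. B has a majority.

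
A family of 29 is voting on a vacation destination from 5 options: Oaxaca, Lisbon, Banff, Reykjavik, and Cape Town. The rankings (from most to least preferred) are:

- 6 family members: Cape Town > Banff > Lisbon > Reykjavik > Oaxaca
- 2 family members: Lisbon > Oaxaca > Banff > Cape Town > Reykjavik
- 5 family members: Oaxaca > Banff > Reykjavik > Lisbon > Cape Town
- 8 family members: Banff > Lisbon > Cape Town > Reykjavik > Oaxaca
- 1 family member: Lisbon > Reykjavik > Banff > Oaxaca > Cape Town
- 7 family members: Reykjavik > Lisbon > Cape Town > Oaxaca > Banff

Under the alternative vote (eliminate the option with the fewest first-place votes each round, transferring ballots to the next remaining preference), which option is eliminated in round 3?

Round 1: Oaxaca 5, Lisbon 3, Banff 8, Reykjavik 7, Cape Town 6. Eliminate Lisbon.
Round 2: Oaxaca 7, Banff 8, Reykjavik 8, Cape Town 6. Eliminate Cape Town.
Round 3: Oaxaca 7, Banff 14, Reykjavik 8. Eliminate Oaxaca.

Oaxaca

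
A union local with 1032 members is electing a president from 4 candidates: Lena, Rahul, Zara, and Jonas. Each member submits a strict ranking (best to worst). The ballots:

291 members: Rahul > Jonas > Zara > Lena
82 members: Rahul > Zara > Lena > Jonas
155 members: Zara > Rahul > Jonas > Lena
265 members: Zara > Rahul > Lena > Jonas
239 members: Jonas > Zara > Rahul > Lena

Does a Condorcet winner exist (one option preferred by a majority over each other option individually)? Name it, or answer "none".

Checking pairwise contests:
Rahul beats Lena 1032–0.
Zara beats Rahul 659–373.
Jonas beats Zara 530–502.
Rahul beats Jonas 793–239.
Every option loses at least one head-to-head, so there is no Condorcet winner.

none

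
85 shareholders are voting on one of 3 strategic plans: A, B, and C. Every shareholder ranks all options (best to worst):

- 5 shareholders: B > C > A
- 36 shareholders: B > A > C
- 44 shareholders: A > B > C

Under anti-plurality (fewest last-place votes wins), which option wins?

B

Last-place votes: A 5, B 0, C 80.
B is ranked last by the fewest voters, so B wins.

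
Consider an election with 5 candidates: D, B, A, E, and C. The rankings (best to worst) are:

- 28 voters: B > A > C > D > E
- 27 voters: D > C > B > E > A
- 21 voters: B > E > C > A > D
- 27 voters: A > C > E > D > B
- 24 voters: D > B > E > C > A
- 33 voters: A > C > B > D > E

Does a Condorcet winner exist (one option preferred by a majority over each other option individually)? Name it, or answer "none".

Checking pairwise contests:
B beats D 82–78.
C beats B 87–73.
B beats A 100–60.
D beats E 112–48.
A beats C 88–72.
Every option loses at least one head-to-head, so there is no Condorcet winner.

none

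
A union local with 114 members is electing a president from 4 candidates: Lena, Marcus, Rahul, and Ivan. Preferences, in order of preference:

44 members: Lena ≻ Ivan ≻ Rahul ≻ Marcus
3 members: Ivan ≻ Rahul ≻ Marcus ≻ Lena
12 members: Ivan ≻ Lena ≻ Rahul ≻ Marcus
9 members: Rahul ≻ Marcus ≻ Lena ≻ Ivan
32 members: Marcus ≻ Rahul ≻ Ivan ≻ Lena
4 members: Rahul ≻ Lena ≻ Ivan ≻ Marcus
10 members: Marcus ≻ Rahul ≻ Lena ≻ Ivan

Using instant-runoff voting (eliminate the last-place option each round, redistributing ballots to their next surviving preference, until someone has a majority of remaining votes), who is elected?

Lena

Round 1: Lena 44, Marcus 42, Rahul 13, Ivan 15. Eliminate Rahul.
Round 2: Lena 48, Marcus 51, Ivan 15. Eliminate Ivan.
Round 3: Lena 60, Marcus 54. Lena has a majority.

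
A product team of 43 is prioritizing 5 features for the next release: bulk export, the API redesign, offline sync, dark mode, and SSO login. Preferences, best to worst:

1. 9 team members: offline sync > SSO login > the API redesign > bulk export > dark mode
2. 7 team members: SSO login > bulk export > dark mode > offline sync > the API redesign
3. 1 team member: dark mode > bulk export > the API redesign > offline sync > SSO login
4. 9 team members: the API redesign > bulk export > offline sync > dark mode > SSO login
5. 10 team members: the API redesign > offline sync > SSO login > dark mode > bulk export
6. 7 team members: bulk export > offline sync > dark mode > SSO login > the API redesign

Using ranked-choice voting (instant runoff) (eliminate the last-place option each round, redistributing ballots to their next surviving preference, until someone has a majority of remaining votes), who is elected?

Round 1: bulk export 7, the API redesign 19, offline sync 9, dark mode 1, SSO login 7. Eliminate dark mode.
Round 2: bulk export 8, the API redesign 19, offline sync 9, SSO login 7. Eliminate SSO login.
Round 3: bulk export 15, the API redesign 19, offline sync 9. Eliminate offline sync.
Round 4: bulk export 15, the API redesign 28. The API redesign has a majority.

the API redesign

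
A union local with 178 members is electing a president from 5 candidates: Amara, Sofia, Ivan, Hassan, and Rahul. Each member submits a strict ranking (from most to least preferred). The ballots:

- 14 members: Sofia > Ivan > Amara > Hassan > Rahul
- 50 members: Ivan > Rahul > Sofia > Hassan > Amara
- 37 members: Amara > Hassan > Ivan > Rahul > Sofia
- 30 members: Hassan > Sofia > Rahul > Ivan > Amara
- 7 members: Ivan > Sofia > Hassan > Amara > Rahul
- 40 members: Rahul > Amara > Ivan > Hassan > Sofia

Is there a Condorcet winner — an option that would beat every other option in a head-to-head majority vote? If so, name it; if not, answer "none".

Ivan vs Amara: 101–77 for Ivan.
Ivan vs Sofia: 134–44 for Ivan.
Ivan vs Hassan: 111–67 for Ivan.
Ivan vs Rahul: 108–70 for Ivan.
Ivan beats every other option head-to-head.

Ivan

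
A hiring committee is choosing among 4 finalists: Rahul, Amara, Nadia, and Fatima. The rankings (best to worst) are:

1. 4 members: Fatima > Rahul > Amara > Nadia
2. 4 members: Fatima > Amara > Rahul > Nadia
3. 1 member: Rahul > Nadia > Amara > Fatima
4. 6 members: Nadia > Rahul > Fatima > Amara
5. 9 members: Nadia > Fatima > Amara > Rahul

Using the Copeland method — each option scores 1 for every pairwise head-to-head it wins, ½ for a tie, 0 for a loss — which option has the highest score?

Rahul: loses to Amara, Nadia, and Fatima → score 0.
Amara: beats Rahul; loses to Nadia and Fatima → score 1.
Nadia: beats Rahul, Amara, and Fatima → score 3.
Fatima: beats Rahul and Amara; loses to Nadia → score 2.
Nadia has the best pairwise record.

Nadia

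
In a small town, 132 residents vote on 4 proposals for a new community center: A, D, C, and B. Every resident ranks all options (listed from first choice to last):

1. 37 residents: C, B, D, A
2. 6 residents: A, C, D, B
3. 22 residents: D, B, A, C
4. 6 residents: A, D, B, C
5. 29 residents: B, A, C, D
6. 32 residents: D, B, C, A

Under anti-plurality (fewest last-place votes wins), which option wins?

B

Last-place votes: A 69, D 29, C 28, B 6.
B is ranked last by the fewest voters, so B wins.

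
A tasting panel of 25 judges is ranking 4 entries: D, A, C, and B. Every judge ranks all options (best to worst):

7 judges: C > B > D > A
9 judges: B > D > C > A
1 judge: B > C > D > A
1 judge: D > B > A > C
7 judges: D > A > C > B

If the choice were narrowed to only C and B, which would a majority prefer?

Voters preferring C to B: 14; preferring B to C: 11.
C wins the head-to-head.

C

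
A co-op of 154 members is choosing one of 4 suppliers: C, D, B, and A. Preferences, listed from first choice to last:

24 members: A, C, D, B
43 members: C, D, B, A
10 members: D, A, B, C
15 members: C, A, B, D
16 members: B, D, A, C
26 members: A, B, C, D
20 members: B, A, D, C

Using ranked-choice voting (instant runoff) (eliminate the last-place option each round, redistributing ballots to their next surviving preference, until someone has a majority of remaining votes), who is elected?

A

Round 1: C 58, D 10, B 36, A 50. Eliminate D.
Round 2: C 58, B 36, A 60. Eliminate B.
Round 3: C 58, A 96. A has a majority.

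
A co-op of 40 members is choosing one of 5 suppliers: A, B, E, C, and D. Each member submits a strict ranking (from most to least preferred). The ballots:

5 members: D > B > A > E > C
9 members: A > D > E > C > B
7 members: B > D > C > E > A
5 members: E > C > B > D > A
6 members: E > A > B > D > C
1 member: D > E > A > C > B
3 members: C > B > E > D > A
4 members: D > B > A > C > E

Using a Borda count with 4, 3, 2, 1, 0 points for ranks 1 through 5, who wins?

A: 5·2 + 9·4 + 7·0 + 5·0 + 6·3 + 1·2 + 3·0 + 4·2 = 74
B: 5·3 + 9·0 + 7·4 + 5·2 + 6·2 + 1·0 + 3·3 + 4·3 = 86
E: 5·1 + 9·2 + 7·1 + 5·4 + 6·4 + 1·3 + 3·2 + 4·0 = 83
C: 5·0 + 9·1 + 7·2 + 5·3 + 6·0 + 1·1 + 3·4 + 4·1 = 55
D: 5·4 + 9·3 + 7·3 + 5·1 + 6·1 + 1·4 + 3·1 + 4·4 = 102
D has the highest Borda score (102).

D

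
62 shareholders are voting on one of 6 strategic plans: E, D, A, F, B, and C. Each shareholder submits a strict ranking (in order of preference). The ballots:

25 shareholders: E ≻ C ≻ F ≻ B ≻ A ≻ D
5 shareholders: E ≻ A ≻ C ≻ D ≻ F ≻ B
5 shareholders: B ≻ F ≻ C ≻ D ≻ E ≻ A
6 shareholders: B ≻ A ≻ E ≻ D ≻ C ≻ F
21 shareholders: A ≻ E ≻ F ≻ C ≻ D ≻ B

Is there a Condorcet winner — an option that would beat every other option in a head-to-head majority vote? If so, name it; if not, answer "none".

E vs D: 57–5 for E.
E vs A: 35–27 for E.
E vs F: 57–5 for E.
E vs B: 51–11 for E.
E vs C: 57–5 for E.
E beats every other option head-to-head.

E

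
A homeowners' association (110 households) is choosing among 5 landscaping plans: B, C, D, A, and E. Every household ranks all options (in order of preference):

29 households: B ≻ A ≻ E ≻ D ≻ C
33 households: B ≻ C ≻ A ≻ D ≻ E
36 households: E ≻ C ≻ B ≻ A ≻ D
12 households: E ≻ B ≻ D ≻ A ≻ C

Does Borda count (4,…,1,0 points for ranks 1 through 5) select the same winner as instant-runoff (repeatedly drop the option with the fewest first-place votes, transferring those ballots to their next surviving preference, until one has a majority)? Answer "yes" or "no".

Borda — scores: B 356, C 207, D 86, A 201, E 250. Winner: B.
Instant-runoff — R1 B 62, C 0, D 0, A 0, E 48 (B winner). Winner: B.
The two methods agree.

yes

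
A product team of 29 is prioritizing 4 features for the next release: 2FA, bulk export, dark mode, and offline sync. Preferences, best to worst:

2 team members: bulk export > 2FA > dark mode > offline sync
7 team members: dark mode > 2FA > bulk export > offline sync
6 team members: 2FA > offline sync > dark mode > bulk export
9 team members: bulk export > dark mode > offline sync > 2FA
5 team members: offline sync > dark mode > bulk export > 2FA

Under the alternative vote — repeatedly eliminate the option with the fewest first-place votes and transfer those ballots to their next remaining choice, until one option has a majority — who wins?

Round 1: 2FA 6, bulk export 11, dark mode 7, offline sync 5. Eliminate offline sync.
Round 2: 2FA 6, bulk export 11, dark mode 12. Eliminate 2FA.
Round 3: bulk export 11, dark mode 18. Dark mode has a majority.

dark mode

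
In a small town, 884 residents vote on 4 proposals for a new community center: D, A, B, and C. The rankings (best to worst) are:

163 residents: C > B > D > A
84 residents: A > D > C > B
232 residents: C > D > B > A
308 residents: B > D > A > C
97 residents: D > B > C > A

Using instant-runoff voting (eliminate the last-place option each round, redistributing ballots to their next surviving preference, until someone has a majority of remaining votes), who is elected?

C

Round 1: D 97, A 84, B 308, C 395. Eliminate A.
Round 2: D 181, B 308, C 395. Eliminate D.
Round 3: B 405, C 479. C has a majority.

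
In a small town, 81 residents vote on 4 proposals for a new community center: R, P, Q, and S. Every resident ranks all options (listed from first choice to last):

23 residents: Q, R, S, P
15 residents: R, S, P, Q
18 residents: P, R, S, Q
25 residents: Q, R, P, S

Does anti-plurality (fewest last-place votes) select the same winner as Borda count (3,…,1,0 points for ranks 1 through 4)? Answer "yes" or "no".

yes

Anti-plurality — last-place votes: R 0, P 23, Q 33, S 25. Winner: R.
Borda — scores: R 177, P 94, Q 144, S 71. Winner: R.
The two methods agree.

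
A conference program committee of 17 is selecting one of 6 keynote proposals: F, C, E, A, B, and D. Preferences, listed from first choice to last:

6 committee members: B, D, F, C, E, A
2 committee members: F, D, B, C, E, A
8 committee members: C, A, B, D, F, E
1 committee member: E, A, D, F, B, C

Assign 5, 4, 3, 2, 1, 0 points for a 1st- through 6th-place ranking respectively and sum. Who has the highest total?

B

F: 6·3 + 2·5 + 8·1 + 1·2 = 38
C: 6·2 + 2·2 + 8·5 + 1·0 = 56
E: 6·1 + 2·1 + 8·0 + 1·5 = 13
A: 6·0 + 2·0 + 8·4 + 1·4 = 36
B: 6·5 + 2·3 + 8·3 + 1·1 = 61
D: 6·4 + 2·4 + 8·2 + 1·3 = 51
B has the highest Borda score (61).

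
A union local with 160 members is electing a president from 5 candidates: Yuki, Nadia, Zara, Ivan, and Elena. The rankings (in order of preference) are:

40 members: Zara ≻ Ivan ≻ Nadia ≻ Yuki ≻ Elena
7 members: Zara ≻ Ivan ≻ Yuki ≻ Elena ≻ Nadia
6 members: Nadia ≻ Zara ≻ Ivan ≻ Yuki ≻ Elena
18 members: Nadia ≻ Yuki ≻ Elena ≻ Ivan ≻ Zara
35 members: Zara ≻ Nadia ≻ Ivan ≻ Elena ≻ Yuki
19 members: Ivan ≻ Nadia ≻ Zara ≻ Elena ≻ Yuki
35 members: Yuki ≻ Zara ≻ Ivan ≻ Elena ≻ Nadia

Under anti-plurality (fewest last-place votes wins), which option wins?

Last-place votes: Yuki 54, Nadia 42, Zara 18, Ivan 0, Elena 46.
Ivan is ranked last by the fewest voters, so Ivan wins.

Ivan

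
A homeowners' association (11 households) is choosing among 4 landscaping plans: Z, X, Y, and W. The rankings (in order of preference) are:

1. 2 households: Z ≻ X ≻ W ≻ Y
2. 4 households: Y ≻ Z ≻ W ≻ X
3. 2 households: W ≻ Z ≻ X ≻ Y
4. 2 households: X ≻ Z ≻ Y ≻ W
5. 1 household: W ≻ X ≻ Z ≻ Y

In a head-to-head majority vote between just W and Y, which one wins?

Y

Voters preferring W to Y: 5; preferring Y to W: 6.
Y wins the head-to-head.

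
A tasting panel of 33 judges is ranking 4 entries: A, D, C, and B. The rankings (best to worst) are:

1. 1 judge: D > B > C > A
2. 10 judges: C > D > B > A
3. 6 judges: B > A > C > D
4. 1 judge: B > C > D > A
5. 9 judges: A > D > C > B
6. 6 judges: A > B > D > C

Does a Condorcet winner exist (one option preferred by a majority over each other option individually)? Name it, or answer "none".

Checking pairwise contests:
B beats A 18–15.
A beats D 21–12.
A beats C 21–12.
D beats B 20–13.
Every option loses at least one head-to-head, so there is no Condorcet winner.

none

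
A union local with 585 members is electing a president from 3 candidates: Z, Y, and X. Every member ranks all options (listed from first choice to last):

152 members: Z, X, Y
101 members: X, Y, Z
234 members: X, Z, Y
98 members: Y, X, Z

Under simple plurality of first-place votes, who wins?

X

First-place votes: Z 152, Y 98, X 335.
X has the most first-place votes.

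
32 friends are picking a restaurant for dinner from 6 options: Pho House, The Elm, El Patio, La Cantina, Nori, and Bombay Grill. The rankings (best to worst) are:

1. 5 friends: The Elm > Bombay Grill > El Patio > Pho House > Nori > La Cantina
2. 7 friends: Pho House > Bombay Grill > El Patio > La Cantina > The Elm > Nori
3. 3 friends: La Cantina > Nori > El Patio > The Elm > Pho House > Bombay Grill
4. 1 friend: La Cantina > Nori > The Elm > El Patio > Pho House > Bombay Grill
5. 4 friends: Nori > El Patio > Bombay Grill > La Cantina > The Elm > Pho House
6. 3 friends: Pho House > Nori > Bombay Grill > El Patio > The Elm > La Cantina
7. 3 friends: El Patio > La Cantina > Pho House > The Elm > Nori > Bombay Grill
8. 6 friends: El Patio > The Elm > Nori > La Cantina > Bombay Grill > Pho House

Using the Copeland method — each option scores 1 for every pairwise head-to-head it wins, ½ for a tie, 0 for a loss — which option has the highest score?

El Patio

Pho House: beats Nori and Bombay Grill; loses to The Elm, El Patio, and La Cantina → score 2.
The Elm: beats Pho House, Nori, and Bombay Grill; loses to El Patio and La Cantina → score 3.
El Patio: beats Pho House, The Elm, La Cantina, Nori, and Bombay Grill → score 5.
La Cantina: beats Pho House and The Elm; loses to El Patio, Nori, and Bombay Grill → score 2.
Nori: beats La Cantina and Bombay Grill; loses to Pho House, The Elm, and El Patio → score 2.
Bombay Grill: beats La Cantina; loses to Pho House, The Elm, El Patio, and Nori → score 1.
El Patio has the best pairwise record.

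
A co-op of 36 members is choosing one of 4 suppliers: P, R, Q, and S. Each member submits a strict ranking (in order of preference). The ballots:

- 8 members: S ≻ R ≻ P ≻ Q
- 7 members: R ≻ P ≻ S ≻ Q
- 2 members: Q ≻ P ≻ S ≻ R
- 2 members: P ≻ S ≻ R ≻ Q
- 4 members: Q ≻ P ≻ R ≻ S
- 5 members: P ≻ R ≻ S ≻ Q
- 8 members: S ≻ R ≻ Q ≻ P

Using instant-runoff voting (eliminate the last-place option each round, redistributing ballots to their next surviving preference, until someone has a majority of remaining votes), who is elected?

Round 1: P 7, R 7, Q 6, S 16. Eliminate Q.
Round 2: P 13, R 7, S 16. Eliminate R.
Round 3: P 20, S 16. P has a majority.

P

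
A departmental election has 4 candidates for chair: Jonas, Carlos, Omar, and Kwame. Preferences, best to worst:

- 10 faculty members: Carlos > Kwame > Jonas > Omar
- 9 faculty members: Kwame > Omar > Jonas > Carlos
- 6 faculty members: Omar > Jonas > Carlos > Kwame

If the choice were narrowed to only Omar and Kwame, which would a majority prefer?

Voters preferring Omar to Kwame: 6; preferring Kwame to Omar: 19.
Kwame wins the head-to-head.

Kwame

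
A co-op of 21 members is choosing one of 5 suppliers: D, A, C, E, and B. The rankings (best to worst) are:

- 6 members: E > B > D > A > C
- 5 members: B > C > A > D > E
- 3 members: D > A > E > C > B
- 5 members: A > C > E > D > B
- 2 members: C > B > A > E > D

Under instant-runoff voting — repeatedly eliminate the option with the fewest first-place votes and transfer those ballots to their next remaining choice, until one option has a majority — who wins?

B

Round 1: D 3, A 5, C 2, E 6, B 5. Eliminate C.
Round 2: D 3, A 5, E 6, B 7. Eliminate D.
Round 3: A 8, E 6, B 7. Eliminate E.
Round 4: A 8, B 13. B has a majority.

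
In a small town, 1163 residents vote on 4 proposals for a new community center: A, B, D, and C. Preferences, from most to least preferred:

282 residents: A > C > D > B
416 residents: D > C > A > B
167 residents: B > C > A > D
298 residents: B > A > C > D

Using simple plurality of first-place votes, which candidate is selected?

First-place votes: A 282, B 465, D 416, C 0.
B has the most first-place votes.

B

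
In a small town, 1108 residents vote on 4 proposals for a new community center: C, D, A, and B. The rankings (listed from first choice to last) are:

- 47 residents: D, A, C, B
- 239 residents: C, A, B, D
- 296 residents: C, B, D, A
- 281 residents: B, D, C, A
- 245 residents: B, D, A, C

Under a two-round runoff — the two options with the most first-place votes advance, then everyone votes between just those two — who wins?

Round 1 first-place votes: C 535, D 47, A 0, B 526.
C and B advance.
Runoff: C is preferred to B by 582 voters; B by 526.
C wins the runoff.

C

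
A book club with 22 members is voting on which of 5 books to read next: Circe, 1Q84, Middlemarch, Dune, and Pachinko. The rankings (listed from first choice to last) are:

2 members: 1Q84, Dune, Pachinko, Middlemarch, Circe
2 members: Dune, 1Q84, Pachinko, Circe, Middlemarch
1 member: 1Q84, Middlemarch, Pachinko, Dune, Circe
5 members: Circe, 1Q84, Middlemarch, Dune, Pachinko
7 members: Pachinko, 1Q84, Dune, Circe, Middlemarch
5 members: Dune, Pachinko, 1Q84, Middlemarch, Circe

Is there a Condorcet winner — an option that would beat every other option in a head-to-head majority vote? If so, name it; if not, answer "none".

none

Checking pairwise contests:
1Q84 beats Circe 17–5.
Pachinko beats 1Q84 12–10.
Circe beats Middlemarch 14–8.
1Q84 beats Dune 15–7.
Dune beats Pachinko 14–8.
Every option loses at least one head-to-head, so there is no Condorcet winner.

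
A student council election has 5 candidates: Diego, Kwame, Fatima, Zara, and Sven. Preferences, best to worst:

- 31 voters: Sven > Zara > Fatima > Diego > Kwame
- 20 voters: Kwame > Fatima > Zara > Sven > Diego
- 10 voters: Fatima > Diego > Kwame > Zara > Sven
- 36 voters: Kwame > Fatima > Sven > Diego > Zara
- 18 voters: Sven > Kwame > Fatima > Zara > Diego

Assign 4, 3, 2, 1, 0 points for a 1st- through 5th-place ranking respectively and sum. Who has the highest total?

Fatima

Diego: 31·1 + 20·0 + 10·3 + 36·1 + 18·0 = 97
Kwame: 31·0 + 20·4 + 10·2 + 36·4 + 18·3 = 298
Fatima: 31·2 + 20·3 + 10·4 + 36·3 + 18·2 = 306
Zara: 31·3 + 20·2 + 10·1 + 36·0 + 18·1 = 161
Sven: 31·4 + 20·1 + 10·0 + 36·2 + 18·4 = 288
Fatima has the highest Borda score (306).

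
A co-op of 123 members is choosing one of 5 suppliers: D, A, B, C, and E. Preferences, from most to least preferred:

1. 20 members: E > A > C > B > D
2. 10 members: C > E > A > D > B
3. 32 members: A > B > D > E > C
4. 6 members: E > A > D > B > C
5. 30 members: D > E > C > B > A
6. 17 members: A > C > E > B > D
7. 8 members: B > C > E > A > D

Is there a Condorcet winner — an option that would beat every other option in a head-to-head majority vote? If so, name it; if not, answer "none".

none

Checking pairwise contests:
A beats D 93–30.
E beats A 74–49.
A beats B 85–38.
D beats C 68–55.
D beats E 62–61.
Every option loses at least one head-to-head, so there is no Condorcet winner.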